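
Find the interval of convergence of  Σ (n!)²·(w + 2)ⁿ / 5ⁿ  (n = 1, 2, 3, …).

By the ratio test, |a_{n+1}/a_n| = (n+1)² · 1/5 → ∞.
The terms grow without bound for any (w + 2) ≠ 0, so R = 0 (convergence only at w = -2).

{-2}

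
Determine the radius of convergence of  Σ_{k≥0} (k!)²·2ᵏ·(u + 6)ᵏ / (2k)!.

Apply the ratio test: |a_{k+1}| / |a_k| = (k+1)²/[(2k+1)·(2k+2)] · 2, which tends to 1/2 as k → ∞.
Convergence for |u + 6| · 1/2 < 1, i.e. |u + 6| < 2. So R = 2.

R = 2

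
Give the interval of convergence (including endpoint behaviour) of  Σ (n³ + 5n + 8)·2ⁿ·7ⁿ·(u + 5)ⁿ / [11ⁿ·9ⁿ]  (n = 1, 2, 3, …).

The ratio of consecutive coefficients is [((n+1)³ + 5(n+1) + 8)/(n³ + 5n + 8)] · 2·7/(11·9) → 14/99.
Thus R = 1/(14/99) = 99/14.
When u = 29/14, the terms do not tend to 0, so the series diverges.
Check u = -169/14: the terms do not tend to 0, so the series diverges.

(-169/14, 29/14)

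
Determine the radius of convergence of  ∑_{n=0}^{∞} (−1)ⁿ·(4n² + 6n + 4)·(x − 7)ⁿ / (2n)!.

By the ratio test, |a_{n+1}/a_n| = (4(n+1)² + 6(n+1) + 4)/(4n² + 6n + 4) · 1/[(2n+1)·(2n+2)] → 0.
The limit is 0, so the series converges for all x; R = ∞.

R = ∞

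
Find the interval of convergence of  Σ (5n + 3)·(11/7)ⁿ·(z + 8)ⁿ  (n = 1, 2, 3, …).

(-95/11, -81/11)

By the ratio test, |a_{n+1}/a_n| = [(5(n+1) + 3)/(5n + 3)] · 11/7 → 11/7.
The series converges when 11/7 · |z + 8| < 1, giving R = 7/11.
At z = -81/11: the n-th term does not approach 0; divergence by the term test.
At z = -95/11: the terms have absolute value of order n, which does not tend to 0, so the series diverges by the divergence test.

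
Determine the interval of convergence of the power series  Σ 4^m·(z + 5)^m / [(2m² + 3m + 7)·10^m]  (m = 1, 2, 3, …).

[-15/2, -5/2]

Apply the ratio test: |a_{m+1}| / |a_m| = [(2m² + 3m + 7)/(2(m+1)² + 3(m+1) + 7)] · 4/10, which tends to 2/5 as m → ∞.
Hence the series converges for |z + 5| < 1/(2/5) = 5/2, so the radius of convergence is 5/2.
When z = -5/2, the terms are on the order of 1/m², so the series converges absolutely by comparison with the p-series (p = 2 > 1).
At z = -15/2: absolute convergence follows by limit comparison with Σ 1/m².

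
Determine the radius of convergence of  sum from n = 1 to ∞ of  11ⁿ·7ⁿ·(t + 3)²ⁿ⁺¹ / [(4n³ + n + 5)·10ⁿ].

R = √770/77

The ratio of consecutive coefficients is [(4n³ + n + 5)/(4(n+1)³ + (n+1) + 5)] · 11·7/10 → 77/10.
Successive powers of (t + 3) differ by 2, so the series converges when |t + 3|² · 77/10 < 1, i.e. |t + 3| < √(10/77). So R = √770/77.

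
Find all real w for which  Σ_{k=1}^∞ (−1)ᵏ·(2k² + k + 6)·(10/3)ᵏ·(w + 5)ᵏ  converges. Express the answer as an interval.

The ratio of consecutive coefficients is [(2(k+1)² + (k+1) + 6)/(2k² + k + 6)] · 10/3 → 10/3.
Thus R = 1/(10/3) = 3/10.
When w = -47/10, the k-th term does not approach 0; divergence by the term test.
When w = -53/10, the k-th term does not approach 0; divergence by the term test.

(-53/10, -47/10)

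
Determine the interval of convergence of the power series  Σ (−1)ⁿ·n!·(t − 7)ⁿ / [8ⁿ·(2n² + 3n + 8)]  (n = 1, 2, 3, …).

{7}

The ratio of consecutive coefficients is (n+1) · 1/8 · (2n² + 3n + 8)/(2(n+1)² + 3(n+1) + 8) → ∞.
The ratio grows without bound, so the series diverges whenever (t − 7) ≠ 0; it converges only at t = 7. R = 0.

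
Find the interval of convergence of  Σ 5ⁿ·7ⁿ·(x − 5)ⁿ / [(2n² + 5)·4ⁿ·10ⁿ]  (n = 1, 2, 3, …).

[27/7, 43/7]

By the ratio test, |a_{n+1}/a_n| = [(2n² + 5)/(2(n+1)² + 5)] · 5·7/(4·10) → 7/8.
Hence the series converges for |x − 5| < 1/(7/8) = 8/7, so the radius of convergence is 8/7.
Check x = 43/7: absolute convergence follows by limit comparison with Σ 1/n².
Endpoint x = 27/7: the terms are on the order of 1/n², so the series converges absolutely by comparison with the p-series (p = 2 > 1).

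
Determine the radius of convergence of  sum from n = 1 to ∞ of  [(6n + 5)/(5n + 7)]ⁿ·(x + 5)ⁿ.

Root test: |a_n|^(1/n) = (6n + 5)/(5n + 7) → 6/5.
Thus R = 1/(6/5) = 5/6.

R = 5/6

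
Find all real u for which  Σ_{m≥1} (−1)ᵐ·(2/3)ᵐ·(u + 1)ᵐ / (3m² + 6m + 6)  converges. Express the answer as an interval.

[-5/2, 1/2]

Apply the ratio test: |a_{m+1}| / |a_m| = [(3m² + 6m + 6)/(3(m+1)² + 6(m+1) + 6)] · 2/3, which tends to 2/3 as m → ∞.
Thus R = 1/(2/3) = 3/2.
Endpoint u = 1/2: the terms are on the order of 1/m², so the series converges absolutely by comparison with the p-series (p = 2 > 1).
At u = -5/2: absolute convergence follows by limit comparison with Σ 1/m².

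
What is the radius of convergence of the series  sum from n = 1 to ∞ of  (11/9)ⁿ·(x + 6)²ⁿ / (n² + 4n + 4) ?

The ratio of consecutive coefficients is [(n² + 4n + 4)/((n+1)² + 4(n+1) + 4)] · 11/9 → 11/9.
Since the exponent of (x + 6) increases by 2 each term, convergence requires |x + 6|² < 9/11, hence R = 3√11/11.

R = 3√11/11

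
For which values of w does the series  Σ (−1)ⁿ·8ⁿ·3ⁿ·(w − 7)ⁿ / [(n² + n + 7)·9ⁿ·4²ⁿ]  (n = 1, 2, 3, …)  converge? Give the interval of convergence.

The ratio of consecutive coefficients is [(n² + n + 7)/((n+1)² + (n+1) + 7)] · 8·3/(9·16) → 1/6.
Convergence for |w − 7| · 1/6 < 1, i.e. |w − 7| < 6. So R = 6.
At w = 13: the terms are on the order of 1/n², so the series converges absolutely by comparison with the p-series (p = 2 > 1).
At w = 1: the series is dominated by a constant times Σ 1/n², which converges (p = 2 > 1).

[1, 13]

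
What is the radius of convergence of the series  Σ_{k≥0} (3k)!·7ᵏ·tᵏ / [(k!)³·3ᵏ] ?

Apply the ratio test: |a_{k+1}| / |a_k| = (3k+1)·(3k+2)·(3k+3)/(k+1)³ · 7/3, which tends to 63 as k → ∞.
Thus R = 1/(63) = 1/63.

R = 1/63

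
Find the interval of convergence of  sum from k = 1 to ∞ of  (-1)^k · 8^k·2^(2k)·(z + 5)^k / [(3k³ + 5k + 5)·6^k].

The ratio of consecutive coefficients is [(3k³ + 5k + 5)/(3(k+1)³ + 5(k+1) + 5)] · 8·4/6 → 16/3.
Thus R = 1/(16/3) = 3/16.
Check z = -77/16: absolute convergence follows by limit comparison with Σ 1/k³.
Check z = -83/16: the series is dominated by a constant times Σ 1/k³, which converges (p = 3 > 1).

[-83/16, -77/16]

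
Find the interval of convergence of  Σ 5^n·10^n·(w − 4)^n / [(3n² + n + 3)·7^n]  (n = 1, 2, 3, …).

[193/50, 207/50]

By the ratio test, |a_{n+1}/a_n| = [(3n² + n + 3)/(3(n+1)² + (n+1) + 3)] · 5·10/7 → 50/7.
Thus R = 1/(50/7) = 7/50.
Check w = 207/50: the terms are on the order of 1/n², so the series converges absolutely by comparison with the p-series (p = 2 > 1).
At w = 193/50: absolute convergence follows by limit comparison with Σ 1/n².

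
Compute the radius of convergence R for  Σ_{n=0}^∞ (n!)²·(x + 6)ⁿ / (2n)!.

R = 4

The ratio of consecutive coefficients is (n+1)²/[(2n+1)·(2n+2)] → 1/4.
Hence the series converges for |x + 6| < 1/(1/4) = 4, so the radius of convergence is 4.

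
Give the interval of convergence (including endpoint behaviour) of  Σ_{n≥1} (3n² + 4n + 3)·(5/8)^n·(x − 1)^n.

(-3/5, 13/5)

Apply the ratio test: |a_{n+1}| / |a_n| = [(3(n+1)² + 4(n+1) + 3)/(3n² + 4n + 3)] · 5/8, which tends to 5/8 as n → ∞.
Hence the series converges for |x − 1| < 1/(5/8) = 8/5, so the radius of convergence is 8/5.
Endpoint x = 13/5: the n-th term does not approach 0; divergence by the term test.
Endpoint x = -3/5: the terms have absolute value of order n², which does not tend to 0, so the series diverges by the divergence test.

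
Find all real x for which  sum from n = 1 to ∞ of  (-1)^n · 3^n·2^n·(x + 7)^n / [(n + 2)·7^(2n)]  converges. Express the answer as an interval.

(-91/6, 7/6]

Apply the ratio test: |a_{n+1}| / |a_n| = [(n + 2)/((n+1) + 2)] · 3·2/49, which tends to 6/49 as n → ∞.
Convergence for |x + 7| · 6/49 < 1, i.e. |x + 7| < 49/6. So R = 49/6.
At x = 7/6: the terms alternate in sign and decrease monotonically to 0 in absolute value (size ~ c/n), so the alternating series test gives convergence.
At x = -91/6: comparison with the harmonic series Σ 1/n shows the series diverges.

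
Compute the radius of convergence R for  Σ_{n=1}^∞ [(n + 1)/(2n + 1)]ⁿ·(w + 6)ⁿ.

Applying the root test, |a_n|^(1/n) = (n + 1)/(2n + 1) → 1/2.
Convergence for |w + 6| · 1/2 < 1, i.e. |w + 6| < 2. So R = 2.

R = 2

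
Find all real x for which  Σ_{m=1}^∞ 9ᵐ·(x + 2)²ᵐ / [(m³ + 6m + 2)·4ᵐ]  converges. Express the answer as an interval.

[-8/3, -4/3]

Ratio test: |a_{m+1}/a_m| = [(m³ + 6m + 2)/((m+1)³ + 6(m+1) + 2)] · 9/4 → 9/4 as m → ∞.
Writing y = (x + 2)², the series in y has radius 4/9, so |x + 2| < √(4/9) = 2/3 and R = 2/3.
Check x = -4/3: absolute convergence follows by limit comparison with Σ 1/m³.
Endpoint x = -8/3: the terms are on the order of 1/m³, so the series converges absolutely by comparison with the p-series (p = 3 > 1).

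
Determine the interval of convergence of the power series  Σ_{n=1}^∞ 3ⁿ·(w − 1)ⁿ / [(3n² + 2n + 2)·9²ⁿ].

By the ratio test, |a_{n+1}/a_n| = [(3n² + 2n + 2)/(3(n+1)² + 2(n+1) + 2)] · 3/81 → 1/27.
The series converges when 1/27 · |w − 1| < 1, giving R = 27.
Endpoint w = 28: the series is dominated by a constant times Σ 1/n², which converges (p = 2 > 1).
Check w = -26: absolute convergence follows by limit comparison with Σ 1/n².

[-26, 28]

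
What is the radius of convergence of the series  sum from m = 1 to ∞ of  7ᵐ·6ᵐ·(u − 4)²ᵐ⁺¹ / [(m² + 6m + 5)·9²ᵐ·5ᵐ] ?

R = 3√210/14

Apply the ratio test: |a_{m+1}| / |a_m| = [(m² + 6m + 5)/((m+1)² + 6(m+1) + 5)] · 7·6/(81·5), which tends to 14/135 as m → ∞.
Since the exponent of (u − 4) increases by 2 each term, convergence requires |u − 4|² < 135/14, hence R = 3√210/14.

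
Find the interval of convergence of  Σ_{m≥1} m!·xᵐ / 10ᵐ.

The ratio of consecutive coefficients is (m+1) · 1/10 → ∞.
Since the ratio → ∞, the series diverges for every x ≠ 0, and R = 0.

{0}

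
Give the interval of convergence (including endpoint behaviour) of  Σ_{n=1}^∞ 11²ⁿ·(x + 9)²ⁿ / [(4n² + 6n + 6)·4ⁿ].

The ratio of consecutive coefficients is [(4n² + 6n + 6)/(4(n+1)² + 6(n+1) + 6)] · 121/4 → 121/4.
Since the exponent of (x + 9) increases by 2 each term, convergence requires |x + 9|² < 4/121, hence R = 2/11.
Endpoint x = -97/11: the terms are on the order of 1/n², so the series converges absolutely by comparison with the p-series (p = 2 > 1).
At x = -101/11: the series is dominated by a constant times Σ 1/n², which converges (p = 2 > 1).

[-101/11, -97/11]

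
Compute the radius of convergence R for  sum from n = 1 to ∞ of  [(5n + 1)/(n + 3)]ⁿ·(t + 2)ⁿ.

By the Cauchy root test, |a_n|^(1/n) = (5n + 1)/(n + 3) → 5.
The series converges when 5 · |t + 2| < 1, giving R = 1/5.

R = 1/5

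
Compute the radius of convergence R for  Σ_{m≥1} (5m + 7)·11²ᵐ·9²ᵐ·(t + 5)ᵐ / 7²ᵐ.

R = 49/9801

By the ratio test, |a_{m+1}/a_m| = [(5(m+1) + 7)/(5m + 7)] · 121·81/49 → 9801/49.
Hence the series converges for |t + 5| < 1/(9801/49) = 49/9801, so the radius of convergence is 49/9801.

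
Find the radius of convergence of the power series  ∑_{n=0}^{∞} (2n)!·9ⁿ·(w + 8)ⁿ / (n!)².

Apply the ratio test: |a_{n+1}| / |a_n| = (2n+1)·(2n+2)/(n+1)² · 9, which tends to 36 as n → ∞.
The series converges when 36 · |w + 8| < 1, giving R = 1/36.

R = 1/36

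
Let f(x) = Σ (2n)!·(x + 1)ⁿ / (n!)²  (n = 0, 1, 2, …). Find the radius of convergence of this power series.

The ratio of consecutive coefficients is (2n+1)·(2n+2)/(n+1)² → 4.
Thus R = 1/(4) = 1/4.

R = 1/4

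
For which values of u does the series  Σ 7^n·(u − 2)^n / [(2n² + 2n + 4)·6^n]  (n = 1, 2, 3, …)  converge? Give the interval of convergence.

[8/7, 20/7]

The ratio of consecutive coefficients is [(2n² + 2n + 4)/(2(n+1)² + 2(n+1) + 4)] · 7/6 → 7/6.
Hence the series converges for |u − 2| < 1/(7/6) = 6/7, so the radius of convergence is 6/7.
Check u = 20/7: the terms are on the order of 1/n², so the series converges absolutely by comparison with the p-series (p = 2 > 1).
Endpoint u = 8/7: absolute convergence follows by limit comparison with Σ 1/n².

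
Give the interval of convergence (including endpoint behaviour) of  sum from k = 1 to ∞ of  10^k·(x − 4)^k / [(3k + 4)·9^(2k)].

[-41/10, 121/10)

Ratio test: |a_{k+1}/a_k| = [(3k + 4)/(3(k+1) + 4)] · 10/81 → 10/81 as k → ∞.
Hence the series converges for |x − 4| < 1/(10/81) = 81/10, so the radius of convergence is 81/10.
Check x = 121/10: the terms are asymptotic to a nonzero constant times 1/k, so the series diverges by limit comparison with Σ 1/k.
Endpoint x = -41/10: an alternating series whose terms decrease to 0 in absolute value, so it converges by the Leibniz criterion.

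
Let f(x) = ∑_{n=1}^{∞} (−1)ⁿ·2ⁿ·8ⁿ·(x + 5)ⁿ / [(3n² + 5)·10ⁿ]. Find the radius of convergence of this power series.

R = 5/8

By the ratio test, |a_{n+1}/a_n| = [(3n² + 5)/(3(n+1)² + 5)] · 2·8/10 → 8/5.
Convergence for |x + 5| · 8/5 < 1, i.e. |x + 5| < 5/8. So R = 5/8.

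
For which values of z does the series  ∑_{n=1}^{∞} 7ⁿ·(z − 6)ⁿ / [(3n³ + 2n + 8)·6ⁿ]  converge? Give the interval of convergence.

By the ratio test, |a_{n+1}/a_n| = [(3n³ + 2n + 8)/(3(n+1)³ + 2(n+1) + 8)] · 7/6 → 7/6.
Hence the series converges for |z − 6| < 1/(7/6) = 6/7, so the radius of convergence is 6/7.
When z = 48/7, the series is dominated by a constant times Σ 1/n³, which converges (p = 3 > 1).
Check z = 36/7: the terms are on the order of 1/n³, so the series converges absolutely by comparison with the p-series (p = 3 > 1).

[36/7, 48/7]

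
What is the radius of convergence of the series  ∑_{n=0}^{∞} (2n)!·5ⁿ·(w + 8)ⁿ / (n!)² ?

R = 1/20

Ratio test: |a_{n+1}/a_n| = (2n+1)·(2n+2)/(n+1)² · 5 → 20 as n → ∞.
The series converges when 20 · |w + 8| < 1, giving R = 1/20.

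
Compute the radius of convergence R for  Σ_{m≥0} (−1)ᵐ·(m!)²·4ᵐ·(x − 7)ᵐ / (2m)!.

R = 1

By the ratio test, |a_{m+1}/a_m| = (m+1)²/[(2m+1)·(2m+2)] · 4 → 1.
So the series converges when |x − 7| < 1 and diverges when |x − 7| > 1; R = 1.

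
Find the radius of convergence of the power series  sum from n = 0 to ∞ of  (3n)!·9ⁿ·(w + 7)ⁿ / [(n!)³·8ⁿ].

R = 8/243

By the ratio test, |a_{n+1}/a_n| = (3n+1)·(3n+2)·(3n+3)/(n+1)³ · 9/8 → 243/8.
Convergence for |w + 7| · 243/8 < 1, i.e. |w + 7| < 8/243. So R = 8/243.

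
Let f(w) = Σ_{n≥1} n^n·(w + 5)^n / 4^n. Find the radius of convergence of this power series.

Applying the root test, |a_n|^(1/n) = n/4 → ∞.
The root grows without bound, so R = 0 (convergence only at w = -5).

R = 0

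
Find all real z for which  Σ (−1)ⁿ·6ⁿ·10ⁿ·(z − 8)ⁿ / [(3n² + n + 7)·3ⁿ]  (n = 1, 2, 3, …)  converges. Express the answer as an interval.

[159/20, 161/20]

Ratio test: |a_{n+1}/a_n| = [(3n² + n + 7)/(3(n+1)² + (n+1) + 7)] · 6·10/3 → 20 as n → ∞.
The series converges when 20 · |z − 8| < 1, giving R = 1/20.
Check z = 161/20: the terms are on the order of 1/n², so the series converges absolutely by comparison with the p-series (p = 2 > 1).
At z = 159/20: absolute convergence follows by limit comparison with Σ 1/n².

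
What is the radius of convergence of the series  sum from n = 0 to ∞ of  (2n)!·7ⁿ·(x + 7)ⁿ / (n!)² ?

R = 1/28

By the ratio test, |a_{n+1}/a_n| = (2n+1)·(2n+2)/(n+1)² · 7 → 28.
Thus R = 1/(28) = 1/28.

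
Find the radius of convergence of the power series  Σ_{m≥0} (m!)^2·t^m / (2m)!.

Ratio test: |a_{m+1}/a_m| = (m+1)²/[(2m+1)·(2m+2)] → 1/4 as m → ∞.
Convergence for |t| · 1/4 < 1, i.e. |t| < 4. So R = 4.

R = 4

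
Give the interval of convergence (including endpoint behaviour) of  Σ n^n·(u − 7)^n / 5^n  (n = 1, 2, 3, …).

By the Cauchy root test, |a_n|^(1/n) = n/5 → ∞.
Since the n-th root of |a_n| is unbounded, the series converges only at u = 7; R = 0.

{7}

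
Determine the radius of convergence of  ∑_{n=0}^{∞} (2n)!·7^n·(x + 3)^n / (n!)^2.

By the ratio test, |a_{n+1}/a_n| = (2n+1)·(2n+2)/(n+1)² · 7 → 28.
The series converges when 28 · |x + 3| < 1, giving R = 1/28.

R = 1/28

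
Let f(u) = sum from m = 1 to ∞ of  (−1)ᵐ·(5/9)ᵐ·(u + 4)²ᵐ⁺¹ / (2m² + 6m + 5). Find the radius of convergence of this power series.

The ratio of consecutive coefficients is [(2m² + 6m + 5)/(2(m+1)² + 6(m+1) + 5)] · 5/9 → 5/9.
Writing y = (u + 4)², the series in y has radius 9/5, so |u + 4| < √(9/5) and R = 3√5/5.

R = 3√5/5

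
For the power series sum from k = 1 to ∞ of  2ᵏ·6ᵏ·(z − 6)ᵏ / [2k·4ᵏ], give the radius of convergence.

R = 1/3

Ratio test: |a_{k+1}/a_k| = [2k/2(k+1)] · 2·6/4 → 3 as k → ∞.
Thus R = 1/(3) = 1/3.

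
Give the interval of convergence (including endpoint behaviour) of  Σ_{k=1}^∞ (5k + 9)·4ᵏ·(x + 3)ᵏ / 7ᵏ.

Apply the ratio test: |a_{k+1}| / |a_k| = [(5(k+1) + 9)/(5k + 9)] · 4/7, which tends to 4/7 as k → ∞.
Thus R = 1/(4/7) = 7/4.
Endpoint x = -5/4: the terms have absolute value of order k, which does not tend to 0, so the series diverges by the divergence test.
When x = -19/4, the terms do not tend to 0, so the series diverges.

(-19/4, -5/4)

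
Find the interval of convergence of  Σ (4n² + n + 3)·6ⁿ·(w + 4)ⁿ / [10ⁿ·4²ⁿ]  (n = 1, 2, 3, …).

By the ratio test, |a_{n+1}/a_n| = [(4(n+1)² + (n+1) + 3)/(4n² + n + 3)] · 6/(10·16) → 3/80.
The series converges when 3/80 · |w + 4| < 1, giving R = 80/3.
At w = 68/3: the terms do not tend to 0, so the series diverges.
At w = -92/3: the terms have absolute value of order n², which does not tend to 0, so the series diverges by the divergence test.

(-92/3, 68/3)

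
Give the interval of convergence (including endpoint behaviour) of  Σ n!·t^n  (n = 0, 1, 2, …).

By the ratio test, |a_{n+1}/a_n| = (n+1) → ∞.
The ratio grows without bound, so the series diverges whenever t ≠ 0; it converges only at t = 0. R = 0.

{0}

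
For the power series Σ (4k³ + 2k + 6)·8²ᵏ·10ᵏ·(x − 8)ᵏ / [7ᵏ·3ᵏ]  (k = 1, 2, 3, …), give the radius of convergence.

By the ratio test, |a_{k+1}/a_k| = [(4(k+1)³ + 2(k+1) + 6)/(4k³ + 2k + 6)] · 64·10/(7·3) → 640/21.
Convergence for |x − 8| · 640/21 < 1, i.e. |x − 8| < 21/640. So R = 21/640.

R = 21/640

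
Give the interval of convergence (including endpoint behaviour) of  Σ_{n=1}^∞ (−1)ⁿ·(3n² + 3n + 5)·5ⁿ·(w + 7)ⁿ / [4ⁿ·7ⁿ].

Ratio test: |a_{n+1}/a_n| = [(3(n+1)² + 3(n+1) + 5)/(3n² + 3n + 5)] · 5/(4·7) → 5/28 as n → ∞.
Hence the series converges for |w + 7| < 1/(5/28) = 28/5, so the radius of convergence is 28/5.
Check w = -7/5: the terms do not tend to 0, so the series diverges.
Check w = -63/5: the n-th term does not approach 0; divergence by the term test.

(-63/5, -7/5)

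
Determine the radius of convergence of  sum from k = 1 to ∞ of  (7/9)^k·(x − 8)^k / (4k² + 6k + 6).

By the ratio test, |a_{k+1}/a_k| = [(4k² + 6k + 6)/(4(k+1)² + 6(k+1) + 6)] · 7/9 → 7/9.
Convergence for |x − 8| · 7/9 < 1, i.e. |x − 8| < 9/7. So R = 9/7.

R = 9/7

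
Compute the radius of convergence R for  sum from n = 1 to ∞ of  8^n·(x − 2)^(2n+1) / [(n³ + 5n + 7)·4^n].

Ratio test: |a_{n+1}/a_n| = [(n³ + 5n + 7)/((n+1)³ + 5(n+1) + 7)] · 8/4 → 2 as n → ∞.
Writing y = (x − 2)², the series in y has radius 1/2, so |x − 2| < √(1/2) and R = √2/2.

R = √2/2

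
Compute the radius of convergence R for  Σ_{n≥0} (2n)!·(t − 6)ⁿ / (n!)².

R = 1/4

Apply the ratio test: |a_{n+1}| / |a_n| = (2n+1)·(2n+2)/(n+1)², which tends to 4 as n → ∞.
Hence the series converges for |t − 6| < 1/(4) = 1/4, so the radius of convergence is 1/4.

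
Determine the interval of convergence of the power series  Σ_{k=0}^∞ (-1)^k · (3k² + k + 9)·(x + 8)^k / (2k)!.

By the ratio test, |a_{k+1}/a_k| = (3(k+1)² + (k+1) + 9)/(3k² + k + 9) · 1/[(2k+1)·(2k+2)] → 0.
The limit is 0, so the series converges for all x; R = ∞.

(−∞, ∞)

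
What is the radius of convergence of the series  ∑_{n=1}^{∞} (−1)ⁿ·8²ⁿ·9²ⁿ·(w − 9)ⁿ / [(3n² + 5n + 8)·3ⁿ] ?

R = 1/1728

The ratio of consecutive coefficients is [(3n² + 5n + 8)/(3(n+1)² + 5(n+1) + 8)] · 64·81/3 → 1728.
Thus R = 1/(1728) = 1/1728.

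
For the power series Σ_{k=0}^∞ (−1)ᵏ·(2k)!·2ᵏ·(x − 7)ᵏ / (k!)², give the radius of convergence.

R = 1/8

Apply the ratio test: |a_{k+1}| / |a_k| = (2k+1)·(2k+2)/(k+1)² · 2, which tends to 8 as k → ∞.
Thus R = 1/(8) = 1/8.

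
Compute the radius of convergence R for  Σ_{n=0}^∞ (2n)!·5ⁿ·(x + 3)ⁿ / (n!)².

R = 1/20

Apply the ratio test: |a_{n+1}| / |a_n| = (2n+1)·(2n+2)/(n+1)² · 5, which tends to 20 as n → ∞.
The series converges when 20 · |x + 3| < 1, giving R = 1/20.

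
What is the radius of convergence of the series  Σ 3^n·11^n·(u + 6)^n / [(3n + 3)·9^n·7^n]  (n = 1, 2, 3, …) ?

Apply the ratio test: |a_{n+1}| / |a_n| = [(3n + 3)/(3(n+1) + 3)] · 3·11/(9·7), which tends to 11/21 as n → ∞.
Convergence for |u + 6| · 11/21 < 1, i.e. |u + 6| < 21/11. So R = 21/11.

R = 21/11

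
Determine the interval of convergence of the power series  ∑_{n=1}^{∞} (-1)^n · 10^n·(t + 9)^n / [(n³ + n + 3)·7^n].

The ratio of consecutive coefficients is [(n³ + n + 3)/((n+1)³ + (n+1) + 3)] · 10/7 → 10/7.
Hence the series converges for |t + 9| < 1/(10/7) = 7/10, so the radius of convergence is 7/10.
At t = -83/10: absolute convergence follows by limit comparison with Σ 1/n³.
Endpoint t = -97/10: the terms are on the order of 1/n³, so the series converges absolutely by comparison with the p-series (p = 3 > 1).

[-97/10, -83/10]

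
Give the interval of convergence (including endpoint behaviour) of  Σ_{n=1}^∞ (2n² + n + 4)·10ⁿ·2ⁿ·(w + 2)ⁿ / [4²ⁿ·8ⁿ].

(-42/5, 22/5)

The ratio of consecutive coefficients is [(2(n+1)² + (n+1) + 4)/(2n² + n + 4)] · 10·2/(16·8) → 5/32.
Hence the series converges for |w + 2| < 1/(5/32) = 32/5, so the radius of convergence is 32/5.
When w = 22/5, the n-th term does not approach 0; divergence by the term test.
Endpoint w = -42/5: the terms have absolute value of order n², which does not tend to 0, so the series diverges by the divergence test.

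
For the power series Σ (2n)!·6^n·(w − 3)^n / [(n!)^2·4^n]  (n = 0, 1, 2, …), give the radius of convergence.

Ratio test: |a_{n+1}/a_n| = (2n+1)·(2n+2)/(n+1)² · 6/4 → 6 as n → ∞.
Hence the series converges for |w − 3| < 1/(6) = 1/6, so the radius of convergence is 1/6.

R = 1/6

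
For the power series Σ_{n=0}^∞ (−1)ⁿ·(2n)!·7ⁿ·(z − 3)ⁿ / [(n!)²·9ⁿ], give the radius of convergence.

The ratio of consecutive coefficients is (2n+1)·(2n+2)/(n+1)² · 7/9 → 28/9.
The series converges when 28/9 · |z − 3| < 1, giving R = 9/28.

R = 9/28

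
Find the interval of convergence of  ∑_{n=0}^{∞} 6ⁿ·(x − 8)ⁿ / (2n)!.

Apply the ratio test: |a_{n+1}| / |a_n| = 6 · 1/[(2n+1)·(2n+2)], which tends to 0 as n → ∞.
The ratio tends to 0 regardless of x, hence R = ∞.

(−∞, ∞)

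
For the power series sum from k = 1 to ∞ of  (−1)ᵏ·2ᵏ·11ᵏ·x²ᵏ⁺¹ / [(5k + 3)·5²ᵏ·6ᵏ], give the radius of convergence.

By the ratio test, |a_{k+1}/a_k| = [(5k + 3)/(5(k+1) + 3)] · 2·11/(25·6) → 11/75.
Since the exponent of x increases by 2 each term, convergence requires |x|² < 75/11, hence R = 5√33/11.

R = 5√33/11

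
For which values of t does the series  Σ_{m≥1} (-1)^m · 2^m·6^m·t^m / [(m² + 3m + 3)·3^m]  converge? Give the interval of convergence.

[-1/4, 1/4]

The ratio of consecutive coefficients is [(m² + 3m + 3)/((m+1)² + 3(m+1) + 3)] · 2·6/3 → 4.
Thus R = 1/(4) = 1/4.
When t = 1/4, the terms are on the order of 1/m², so the series converges absolutely by comparison with the p-series (p = 2 > 1).
Endpoint t = -1/4: the series is dominated by a constant times Σ 1/m², which converges (p = 2 > 1).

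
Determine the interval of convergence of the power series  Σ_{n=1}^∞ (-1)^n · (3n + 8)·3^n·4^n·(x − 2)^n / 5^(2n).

(-1/12, 49/12)

Ratio test: |a_{n+1}/a_n| = [(3(n+1) + 8)/(3n + 8)] · 3·4/25 → 12/25 as n → ∞.
Hence the series converges for |x − 2| < 1/(12/25) = 25/12, so the radius of convergence is 25/12.
Check x = 49/12: the terms have absolute value of order n, which does not tend to 0, so the series diverges by the divergence test.
Check x = -1/12: the terms do not tend to 0, so the series diverges.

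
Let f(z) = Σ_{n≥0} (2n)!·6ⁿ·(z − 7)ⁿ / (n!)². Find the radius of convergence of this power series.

Apply the ratio test: |a_{n+1}| / |a_n| = (2n+1)·(2n+2)/(n+1)² · 6, which tends to 24 as n → ∞.
The series converges when 24 · |z − 7| < 1, giving R = 1/24.

R = 1/24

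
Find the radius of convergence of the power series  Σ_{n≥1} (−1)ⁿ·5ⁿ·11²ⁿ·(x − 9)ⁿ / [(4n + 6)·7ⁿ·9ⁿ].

R = 63/605

By the ratio test, |a_{n+1}/a_n| = [(4n + 6)/(4(n+1) + 6)] · 5·121/(7·9) → 605/63.
Hence the series converges for |x − 9| < 1/(605/63) = 63/605, so the radius of convergence is 63/605.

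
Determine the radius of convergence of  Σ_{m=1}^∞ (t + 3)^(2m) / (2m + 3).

By the ratio test, |a_{m+1}/a_m| = (2m + 3)/(2(m+1) + 3) → 1.
Since the exponent of (t + 3) increases by 2 each term, convergence requires |t + 3|² < 1, hence R = 1.

R = 1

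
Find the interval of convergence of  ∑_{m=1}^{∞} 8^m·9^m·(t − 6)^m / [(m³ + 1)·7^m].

[425/72, 439/72]

Ratio test: |a_{m+1}/a_m| = [(m³ + 1)/((m+1)³ + 1)] · 8·9/7 → 72/7 as m → ∞.
The series converges when 72/7 · |t − 6| < 1, giving R = 7/72.
At t = 439/72: the series is dominated by a constant times Σ 1/m³, which converges (p = 3 > 1).
At t = 425/72: absolute convergence follows by limit comparison with Σ 1/m³.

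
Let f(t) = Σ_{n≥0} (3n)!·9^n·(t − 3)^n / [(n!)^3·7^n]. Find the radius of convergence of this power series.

R = 7/243

By the ratio test, |a_{n+1}/a_n| = (3n+1)·(3n+2)·(3n+3)/(n+1)³ · 9/7 → 243/7.
Thus R = 1/(243/7) = 7/243.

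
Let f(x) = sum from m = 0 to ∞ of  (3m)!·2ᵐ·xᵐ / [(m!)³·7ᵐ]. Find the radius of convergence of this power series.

The ratio of consecutive coefficients is (3m+1)·(3m+2)·(3m+3)/(m+1)³ · 2/7 → 54/7.
Convergence for |x| · 54/7 < 1, i.e. |x| < 7/54. So R = 7/54.

R = 7/54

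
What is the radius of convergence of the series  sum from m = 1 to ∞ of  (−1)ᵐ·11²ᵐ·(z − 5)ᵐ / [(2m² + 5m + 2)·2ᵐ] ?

The ratio of consecutive coefficients is [(2m² + 5m + 2)/(2(m+1)² + 5(m+1) + 2)] · 121/2 → 121/2.
Thus R = 1/(121/2) = 2/121.

R = 2/121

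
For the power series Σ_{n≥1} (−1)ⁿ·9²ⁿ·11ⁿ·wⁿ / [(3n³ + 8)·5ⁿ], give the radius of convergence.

R = 5/891

Ratio test: |a_{n+1}/a_n| = [(3n³ + 8)/(3(n+1)³ + 8)] · 81·11/5 → 891/5 as n → ∞.
Convergence for |w| · 891/5 < 1, i.e. |w| < 5/891. So R = 5/891.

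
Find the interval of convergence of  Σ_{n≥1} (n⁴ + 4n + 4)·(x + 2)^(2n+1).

(-3, -1)

By the ratio test, |a_{n+1}/a_n| = ((n+1)⁴ + 4(n+1) + 4)/(n⁴ + 4n + 4) → 1.
Since the exponent of (x + 2) increases by 2 each term, convergence requires |x + 2|² < 1, hence R = 1.
Check x = -1: the n-th term does not approach 0; divergence by the term test.
Endpoint x = -3: the n-th term does not approach 0; divergence by the term test.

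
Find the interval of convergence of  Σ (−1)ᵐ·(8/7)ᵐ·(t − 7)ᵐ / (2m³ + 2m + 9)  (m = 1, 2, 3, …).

[49/8, 63/8]

By the ratio test, |a_{m+1}/a_m| = [(2m³ + 2m + 9)/(2(m+1)³ + 2(m+1) + 9)] · 8/7 → 8/7.
Thus R = 1/(8/7) = 7/8.
Endpoint t = 63/8: the series is dominated by a constant times Σ 1/m³, which converges (p = 3 > 1).
Endpoint t = 49/8: the series is dominated by a constant times Σ 1/m³, which converges (p = 3 > 1).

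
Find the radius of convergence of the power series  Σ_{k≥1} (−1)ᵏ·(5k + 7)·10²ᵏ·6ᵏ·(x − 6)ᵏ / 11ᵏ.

R = 11/600

Ratio test: |a_{k+1}/a_k| = [(5(k+1) + 7)/(5k + 7)] · 100·6/11 → 600/11 as k → ∞.
Convergence for |x − 6| · 600/11 < 1, i.e. |x − 6| < 11/600. So R = 11/600.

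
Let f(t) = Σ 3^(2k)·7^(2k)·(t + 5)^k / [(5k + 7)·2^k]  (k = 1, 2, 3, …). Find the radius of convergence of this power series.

Apply the ratio test: |a_{k+1}| / |a_k| = [(5k + 7)/(5(k+1) + 7)] · 9·49/2, which tends to 441/2 as k → ∞.
Convergence for |t + 5| · 441/2 < 1, i.e. |t + 5| < 2/441. So R = 2/441.

R = 2/441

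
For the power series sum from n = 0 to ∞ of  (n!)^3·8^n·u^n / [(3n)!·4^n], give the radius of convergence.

Ratio test: |a_{n+1}/a_n| = (n+1)³/[(3n+1)·(3n+2)·(3n+3)] · 8/4 → 2/27 as n → ∞.
Hence the series converges for |u| < 1/(2/27) = 27/2, so the radius of convergence is 27/2.

R = 27/2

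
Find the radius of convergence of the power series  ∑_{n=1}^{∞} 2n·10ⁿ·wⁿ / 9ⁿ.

Ratio test: |a_{n+1}/a_n| = [2(n+1)/2n] · 10/9 → 10/9 as n → ∞.
The series converges when 10/9 · |w| < 1, giving R = 9/10.

R = 9/10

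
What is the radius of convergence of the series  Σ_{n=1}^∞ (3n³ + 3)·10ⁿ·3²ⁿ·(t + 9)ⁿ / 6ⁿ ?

R = 1/15

Apply the ratio test: |a_{n+1}| / |a_n| = [(3(n+1)³ + 3)/(3n³ + 3)] · 10·9/6, which tends to 15 as n → ∞.
Convergence for |t + 9| · 15 < 1, i.e. |t + 9| < 1/15. So R = 1/15.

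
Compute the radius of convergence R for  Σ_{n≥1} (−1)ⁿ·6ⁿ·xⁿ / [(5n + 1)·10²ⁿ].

R = 50/3

Apply the ratio test: |a_{n+1}| / |a_n| = [(5n + 1)/(5(n+1) + 1)] · 6/100, which tends to 3/50 as n → ∞.
Thus R = 1/(3/50) = 50/3.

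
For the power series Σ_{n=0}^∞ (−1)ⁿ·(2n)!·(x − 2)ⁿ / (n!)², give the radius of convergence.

R = 1/4

Apply the ratio test: |a_{n+1}| / |a_n| = (2n+1)·(2n+2)/(n+1)², which tends to 4 as n → ∞.
Convergence for |x − 2| · 4 < 1, i.e. |x − 2| < 1/4. So R = 1/4.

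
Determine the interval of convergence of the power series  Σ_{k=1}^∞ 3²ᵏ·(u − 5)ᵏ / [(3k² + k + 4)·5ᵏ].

The ratio of consecutive coefficients is [(3k² + k + 4)/(3(k+1)² + (k+1) + 4)] · 9/5 → 9/5.
Thus R = 1/(9/5) = 5/9.
Endpoint u = 50/9: the series is dominated by a constant times Σ 1/k², which converges (p = 2 > 1).
At u = 40/9: the series is dominated by a constant times Σ 1/k², which converges (p = 2 > 1).

[40/9, 50/9]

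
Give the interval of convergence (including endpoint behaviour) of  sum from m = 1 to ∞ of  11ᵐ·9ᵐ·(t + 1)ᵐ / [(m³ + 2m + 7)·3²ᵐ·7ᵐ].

[-18/11, -4/11]

The ratio of consecutive coefficients is [(m³ + 2m + 7)/((m+1)³ + 2(m+1) + 7)] · 11·9/(9·7) → 11/7.
The series converges when 11/7 · |t + 1| < 1, giving R = 7/11.
When t = -4/11, the series is dominated by a constant times Σ 1/m³, which converges (p = 3 > 1).
At t = -18/11: absolute convergence follows by limit comparison with Σ 1/m³.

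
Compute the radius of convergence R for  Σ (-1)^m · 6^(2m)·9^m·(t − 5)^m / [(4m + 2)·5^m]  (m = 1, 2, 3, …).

Apply the ratio test: |a_{m+1}| / |a_m| = [(4m + 2)/(4(m+1) + 2)] · 36·9/5, which tends to 324/5 as m → ∞.
Convergence for |t − 5| · 324/5 < 1, i.e. |t − 5| < 5/324. So R = 5/324.

R = 5/324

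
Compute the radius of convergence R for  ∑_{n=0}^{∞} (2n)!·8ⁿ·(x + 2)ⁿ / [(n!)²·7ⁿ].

Ratio test: |a_{n+1}/a_n| = (2n+1)·(2n+2)/(n+1)² · 8/7 → 32/7 as n → ∞.
The series converges when 32/7 · |x + 2| < 1, giving R = 7/32.

R = 7/32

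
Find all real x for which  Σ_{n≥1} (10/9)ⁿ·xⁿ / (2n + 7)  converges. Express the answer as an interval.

The ratio of consecutive coefficients is [(2n + 7)/(2(n+1) + 7)] · 10/9 → 10/9.
Hence the series converges for |x| < 1/(10/9) = 9/10, so the radius of convergence is 9/10.
When x = 9/10, the terms are asymptotic to a nonzero constant times 1/n, so the series diverges by limit comparison with Σ 1/n.
Endpoint x = -9/10: convergence follows from the alternating series test (terms decrease monotonically to 0).

[-9/10, 9/10)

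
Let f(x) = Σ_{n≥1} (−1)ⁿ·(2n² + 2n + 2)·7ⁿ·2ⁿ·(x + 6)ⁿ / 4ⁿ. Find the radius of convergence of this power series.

R = 2/7

Ratio test: |a_{n+1}/a_n| = [(2(n+1)² + 2(n+1) + 2)/(2n² + 2n + 2)] · 7·2/4 → 7/2 as n → ∞.
Hence the series converges for |x + 6| < 1/(7/2) = 2/7, so the radius of convergence is 2/7.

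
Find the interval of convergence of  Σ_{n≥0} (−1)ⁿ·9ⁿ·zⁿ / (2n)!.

(−∞, ∞)

Ratio test: |a_{n+1}/a_n| = 9 · 1/[(2n+1)·(2n+2)] → 0 as n → ∞.
Since the limit is 0 < 1 for every z, the series converges on all of ℝ and R = ∞.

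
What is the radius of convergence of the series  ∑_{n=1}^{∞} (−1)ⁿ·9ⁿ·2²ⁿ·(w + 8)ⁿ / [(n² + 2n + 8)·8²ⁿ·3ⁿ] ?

R = 16/3

The ratio of consecutive coefficients is [(n² + 2n + 8)/((n+1)² + 2(n+1) + 8)] · 9·4/(64·3) → 3/16.
Hence the series converges for |w + 8| < 1/(3/16) = 16/3, so the radius of convergence is 16/3.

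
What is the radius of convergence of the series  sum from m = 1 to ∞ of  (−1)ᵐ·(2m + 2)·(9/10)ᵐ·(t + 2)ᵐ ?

Ratio test: |a_{m+1}/a_m| = [(2(m+1) + 2)/(2m + 2)] · 9/10 → 9/10 as m → ∞.
The series converges when 9/10 · |t + 2| < 1, giving R = 10/9.

R = 10/9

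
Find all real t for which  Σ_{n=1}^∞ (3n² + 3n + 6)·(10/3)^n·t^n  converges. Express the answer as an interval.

(-3/10, 3/10)

The ratio of consecutive coefficients is [(3(n+1)² + 3(n+1) + 6)/(3n² + 3n + 6)] · 10/3 → 10/3.
The series converges when 10/3 · |t| < 1, giving R = 3/10.
Endpoint t = 3/10: the terms do not tend to 0, so the series diverges.
Endpoint t = -3/10: the n-th term does not approach 0; divergence by the term test.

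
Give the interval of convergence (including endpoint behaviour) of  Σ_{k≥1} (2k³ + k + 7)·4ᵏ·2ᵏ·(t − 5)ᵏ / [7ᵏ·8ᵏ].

(-2, 12)

Ratio test: |a_{k+1}/a_k| = [(2(k+1)³ + (k+1) + 7)/(2k³ + k + 7)] · 4·2/(7·8) → 1/7 as k → ∞.
Convergence for |t − 5| · 1/7 < 1, i.e. |t − 5| < 7. So R = 7.
Check t = 12: the k-th term does not approach 0; divergence by the term test.
Check t = -2: the k-th term does not approach 0; divergence by the term test.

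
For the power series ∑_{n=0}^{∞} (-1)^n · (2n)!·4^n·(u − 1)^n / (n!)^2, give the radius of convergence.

Ratio test: |a_{n+1}/a_n| = (2n+1)·(2n+2)/(n+1)² · 4 → 16 as n → ∞.
Convergence for |u − 1| · 16 < 1, i.e. |u − 1| < 1/16. So R = 1/16.

R = 1/16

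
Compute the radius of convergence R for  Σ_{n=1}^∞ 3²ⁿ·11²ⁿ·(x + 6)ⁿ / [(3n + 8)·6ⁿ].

R = 2/363

The ratio of consecutive coefficients is [(3n + 8)/(3(n+1) + 8)] · 9·121/6 → 363/2.
Hence the series converges for |x + 6| < 1/(363/2) = 2/363, so the radius of convergence is 2/363.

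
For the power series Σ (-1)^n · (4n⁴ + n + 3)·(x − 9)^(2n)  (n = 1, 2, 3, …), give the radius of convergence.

By the ratio test, |a_{n+1}/a_n| = (4(n+1)⁴ + (n+1) + 3)/(4n⁴ + n + 3) → 1.
Since the exponent of (x − 9) increases by 2 each term, convergence requires |x − 9|² < 1, hence R = 1.

R = 1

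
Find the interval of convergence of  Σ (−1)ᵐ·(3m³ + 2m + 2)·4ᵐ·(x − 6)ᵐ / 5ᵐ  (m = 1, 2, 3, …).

(19/4, 29/4)

Apply the ratio test: |a_{m+1}| / |a_m| = [(3(m+1)³ + 2(m+1) + 2)/(3m³ + 2m + 2)] · 4/5, which tends to 4/5 as m → ∞.
Convergence for |x − 6| · 4/5 < 1, i.e. |x − 6| < 5/4. So R = 5/4.
Check x = 29/4: the m-th term does not approach 0; divergence by the term test.
Endpoint x = 19/4: the m-th term does not approach 0; divergence by the term test.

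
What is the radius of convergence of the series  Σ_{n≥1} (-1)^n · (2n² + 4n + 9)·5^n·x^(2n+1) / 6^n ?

R = √30/5

Ratio test: |a_{n+1}/a_n| = [(2(n+1)² + 4(n+1) + 9)/(2n² + 4n + 9)] · 5/6 → 5/6 as n → ∞.
Successive powers of x differ by 2, so the series converges when |x|² · 5/6 < 1, i.e. |x| < √(6/5). So R = √30/5.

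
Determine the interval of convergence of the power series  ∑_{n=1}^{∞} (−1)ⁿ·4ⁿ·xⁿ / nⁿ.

Root test: |a_n|^(1/n) = 4/n → 0.
Since the n-th root of |a_n| tends to 0, the series converges for all real x; R = ∞.

(−∞, ∞)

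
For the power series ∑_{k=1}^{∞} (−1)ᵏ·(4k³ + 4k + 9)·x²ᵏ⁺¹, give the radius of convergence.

R = 1

Apply the ratio test: |a_{k+1}| / |a_k| = (4(k+1)³ + 4(k+1) + 9)/(4k³ + 4k + 9), which tends to 1 as k → ∞.
Writing y = x², the series in y has radius 1, so |x| < √(1) = 1 and R = 1.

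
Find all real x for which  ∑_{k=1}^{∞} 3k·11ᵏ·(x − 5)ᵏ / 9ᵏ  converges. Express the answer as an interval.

(46/11, 64/11)

Apply the ratio test: |a_{k+1}| / |a_k| = [3(k+1)/3k] · 11/9, which tends to 11/9 as k → ∞.
Convergence for |x − 5| · 11/9 < 1, i.e. |x − 5| < 9/11. So R = 9/11.
Endpoint x = 64/11: the terms have absolute value of order k, which does not tend to 0, so the series diverges by the divergence test.
At x = 46/11: the terms do not tend to 0, so the series diverges.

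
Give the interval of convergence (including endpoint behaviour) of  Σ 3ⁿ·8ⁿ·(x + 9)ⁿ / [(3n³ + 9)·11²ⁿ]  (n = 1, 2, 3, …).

[-337/24, -95/24]

The ratio of consecutive coefficients is [(3n³ + 9)/(3(n+1)³ + 9)] · 3·8/121 → 24/121.
Convergence for |x + 9| · 24/121 < 1, i.e. |x + 9| < 121/24. So R = 121/24.
Check x = -95/24: absolute convergence follows by limit comparison with Σ 1/n³.
Endpoint x = -337/24: the series is dominated by a constant times Σ 1/n³, which converges (p = 3 > 1).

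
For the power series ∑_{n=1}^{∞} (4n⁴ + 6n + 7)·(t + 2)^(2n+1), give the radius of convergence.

Apply the ratio test: |a_{n+1}| / |a_n| = (4(n+1)⁴ + 6(n+1) + 7)/(4n⁴ + 6n + 7), which tends to 1 as n → ∞.
Successive powers of (t + 2) differ by 2, so the series converges when |t + 2|² · 1 < 1, i.e. |t + 2| < √(1) = 1. So R = 1.

R = 1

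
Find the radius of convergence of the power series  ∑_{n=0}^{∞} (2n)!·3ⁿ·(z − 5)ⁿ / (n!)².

R = 1/12

Ratio test: |a_{n+1}/a_n| = (2n+1)·(2n+2)/(n+1)² · 3 → 12 as n → ∞.
Convergence for |z − 5| · 12 < 1, i.e. |z − 5| < 1/12. So R = 1/12.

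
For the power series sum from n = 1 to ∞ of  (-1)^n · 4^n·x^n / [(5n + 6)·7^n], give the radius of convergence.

R = 7/4

Apply the ratio test: |a_{n+1}| / |a_n| = [(5n + 6)/(5(n+1) + 6)] · 4/7, which tends to 4/7 as n → ∞.
Thus R = 1/(4/7) = 7/4.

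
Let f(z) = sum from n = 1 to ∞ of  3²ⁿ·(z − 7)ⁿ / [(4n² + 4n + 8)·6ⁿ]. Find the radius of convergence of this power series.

R = 2/3

Ratio test: |a_{n+1}/a_n| = [(4n² + 4n + 8)/(4(n+1)² + 4(n+1) + 8)] · 9/6 → 3/2 as n → ∞.
Hence the series converges for |z − 7| < 1/(3/2) = 2/3, so the radius of convergence is 2/3.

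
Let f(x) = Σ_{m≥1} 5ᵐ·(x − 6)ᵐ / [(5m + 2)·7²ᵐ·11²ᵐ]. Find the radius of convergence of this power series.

The ratio of consecutive coefficients is [(5m + 2)/(5(m+1) + 2)] · 5/(49·121) → 5/5929.
Hence the series converges for |x − 6| < 1/(5/5929) = 5929/5, so the radius of convergence is 5929/5.

R = 5929/5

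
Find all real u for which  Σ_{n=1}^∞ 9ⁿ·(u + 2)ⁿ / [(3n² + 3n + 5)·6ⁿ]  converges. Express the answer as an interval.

The ratio of consecutive coefficients is [(3n² + 3n + 5)/(3(n+1)² + 3(n+1) + 5)] · 9/6 → 3/2.
The series converges when 3/2 · |u + 2| < 1, giving R = 2/3.
When u = -4/3, the series is dominated by a constant times Σ 1/n², which converges (p = 2 > 1).
Endpoint u = -8/3: the series is dominated by a constant times Σ 1/n², which converges (p = 2 > 1).

[-8/3, -4/3]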